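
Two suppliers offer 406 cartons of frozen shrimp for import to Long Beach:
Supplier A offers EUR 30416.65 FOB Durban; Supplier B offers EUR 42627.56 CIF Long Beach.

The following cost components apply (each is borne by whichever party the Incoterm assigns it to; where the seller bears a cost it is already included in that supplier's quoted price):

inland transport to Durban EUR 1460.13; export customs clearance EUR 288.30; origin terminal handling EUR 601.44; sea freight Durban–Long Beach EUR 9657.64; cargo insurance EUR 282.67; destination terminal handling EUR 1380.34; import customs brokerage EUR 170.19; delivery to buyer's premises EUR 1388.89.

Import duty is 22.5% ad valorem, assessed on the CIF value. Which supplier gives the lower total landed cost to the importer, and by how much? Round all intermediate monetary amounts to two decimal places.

Supplier A (FOB):
CIF value = FOB price + freight + insurance = 30416.65 + 9657.64 + 282.67 = 40356.96
Import duty = 40356.96 × 22.5% = 9080.32
Buyer bears (A): 9657.64 + 282.67 + 1380.34 + 170.19 + 1388.89 = 12879.73
Landed cost (A) = invoice 30416.65 + 12879.73 + duty 9080.32 = 52376.70
Supplier B (CIF):
The CIF price already equals the CIF value: 42627.56
Import duty = 42627.56 × 22.5% = 9591.20
Buyer bears (B): 1380.34 + 170.19 + 1388.89 = 2939.42
Landed cost (B) = invoice 42627.56 + 2939.42 + duty 9591.20 = 55158.18
Difference = |52376.70 − 55158.18| = 2781.48

Supplier A is cheaper by EUR 2781.48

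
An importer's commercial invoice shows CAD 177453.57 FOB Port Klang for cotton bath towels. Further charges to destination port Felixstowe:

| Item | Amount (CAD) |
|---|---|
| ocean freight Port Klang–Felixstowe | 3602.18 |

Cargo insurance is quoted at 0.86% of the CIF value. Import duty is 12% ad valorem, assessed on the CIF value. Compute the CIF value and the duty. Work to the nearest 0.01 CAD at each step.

Let C be the CIF value. C = FOB price + freight + 0.86% × C
C − 0.86% × C = 177453.57 + 3602.18
0.9914 × C = 181055.75
C = 181055.75 / 0.9914 = 182626.34
Insurance premium = 0.86% × 182626.34 = 1570.59
Import duty = 182626.34 × 12% = 21915.16

CIF value: CAD 182626.34; import duty: CAD 21915.16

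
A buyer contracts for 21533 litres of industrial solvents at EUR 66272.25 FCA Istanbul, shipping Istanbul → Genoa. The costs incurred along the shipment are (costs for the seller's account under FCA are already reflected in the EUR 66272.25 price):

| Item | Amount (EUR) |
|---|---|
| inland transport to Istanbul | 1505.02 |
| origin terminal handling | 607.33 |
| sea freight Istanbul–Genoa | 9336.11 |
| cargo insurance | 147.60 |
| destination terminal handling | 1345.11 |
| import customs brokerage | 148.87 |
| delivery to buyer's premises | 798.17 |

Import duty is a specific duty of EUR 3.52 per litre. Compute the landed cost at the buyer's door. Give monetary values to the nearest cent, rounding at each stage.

FCA: the seller delivers export-cleared goods to the carrier; the buyer bears costs from that point.
Already in the invoice (seller's account under FCA): inland to port — exclude.
CIF value = FCA price + origin terminal + freight + insurance = 66272.25 + 607.33 + 9336.11 + 147.60 = 76363.29
Import duty = 21533 × 3.52 = 75796.16
Buyer bears: origin terminal 607.33 + freight 9336.11 + insurance 147.60 + destination terminal 1345.11 + brokerage 148.87 + delivery 798.17 + duty 75796.16 = 88179.35
Landed cost = invoice 66272.25 + 88179.35 = 154451.60

Total landed cost: EUR 154451.60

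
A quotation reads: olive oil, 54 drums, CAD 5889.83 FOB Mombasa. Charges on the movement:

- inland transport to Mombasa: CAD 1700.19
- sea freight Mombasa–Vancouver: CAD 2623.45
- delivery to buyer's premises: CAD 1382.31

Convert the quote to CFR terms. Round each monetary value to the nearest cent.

Not relevant to the conversion: inland to port — on the seller under both FOB and CFR; already in the FOB price and stays in the CFR price. delivery — on the buyer under both terms; not part of either seller's price.
From FOB to CFR, the seller additionally bears: freight.
CFR price = 5889.83 + 2623.45 = 8513.28

CFR price: CAD 8513.28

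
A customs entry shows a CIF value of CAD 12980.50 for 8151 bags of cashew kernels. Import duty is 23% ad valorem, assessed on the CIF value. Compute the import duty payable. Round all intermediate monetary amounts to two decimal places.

Import duty = 12980.50 × 23% = 2985.52

Import duty: CAD 2985.52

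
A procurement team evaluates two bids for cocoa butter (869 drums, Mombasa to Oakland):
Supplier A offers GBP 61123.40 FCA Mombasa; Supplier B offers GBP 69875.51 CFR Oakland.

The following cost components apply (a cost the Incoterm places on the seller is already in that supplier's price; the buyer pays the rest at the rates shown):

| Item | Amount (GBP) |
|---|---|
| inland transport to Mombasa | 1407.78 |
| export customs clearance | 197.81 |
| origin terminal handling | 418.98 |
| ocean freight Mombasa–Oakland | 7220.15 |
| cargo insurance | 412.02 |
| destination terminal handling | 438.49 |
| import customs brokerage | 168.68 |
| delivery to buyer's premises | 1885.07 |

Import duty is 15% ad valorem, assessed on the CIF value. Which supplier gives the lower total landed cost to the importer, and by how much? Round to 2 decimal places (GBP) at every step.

Supplier A is cheaper by GBP 1279.93

Supplier A (FCA):
CIF value = FCA price + origin terminal + freight + insurance = 61123.40 + 418.98 + 7220.15 + 412.02 = 69174.55
Import duty = 69174.55 × 15% = 10376.18
Buyer bears (A): 418.98 + 7220.15 + 412.02 + 438.49 + 168.68 + 1885.07 = 10543.39
Landed cost (A) = invoice 61123.40 + 10543.39 + duty 10376.18 = 82042.97
Supplier B (CFR):
CIF value = CFR price + insurance = 69875.51 + 412.02 = 70287.53
Import duty = 70287.53 × 15% = 10543.13
Buyer bears (B): 412.02 + 438.49 + 168.68 + 1885.07 = 2904.26
Landed cost (B) = invoice 69875.51 + 2904.26 + duty 10543.13 = 83322.90
Difference = |82042.97 − 83322.90| = 1279.93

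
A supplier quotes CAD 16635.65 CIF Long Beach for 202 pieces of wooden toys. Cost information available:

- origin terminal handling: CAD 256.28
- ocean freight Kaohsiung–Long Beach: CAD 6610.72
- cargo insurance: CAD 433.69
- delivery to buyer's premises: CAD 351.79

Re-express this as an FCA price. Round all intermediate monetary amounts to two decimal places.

Not relevant to the conversion: delivery — on the buyer under both terms; not part of either seller's price.
From CIF to FCA, the seller no longer bears: origin terminal, freight, insurance.
FCA price = 16635.65 − 256.28 − 6610.72 − 433.69 = 9334.96

FCA price: CAD 9334.96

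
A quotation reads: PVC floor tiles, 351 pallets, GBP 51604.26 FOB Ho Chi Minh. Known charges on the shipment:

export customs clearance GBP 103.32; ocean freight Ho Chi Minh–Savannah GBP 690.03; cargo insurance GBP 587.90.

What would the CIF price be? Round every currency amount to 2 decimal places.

CIF price: GBP 52882.19

Not relevant to the conversion: export clearance — on the seller under both FOB and CIF; already in the FOB price and stays in the CIF price.
From FOB to CIF, the seller additionally bears: freight, insurance.
CIF price = 51604.26 + 690.03 + 587.90 = 52882.19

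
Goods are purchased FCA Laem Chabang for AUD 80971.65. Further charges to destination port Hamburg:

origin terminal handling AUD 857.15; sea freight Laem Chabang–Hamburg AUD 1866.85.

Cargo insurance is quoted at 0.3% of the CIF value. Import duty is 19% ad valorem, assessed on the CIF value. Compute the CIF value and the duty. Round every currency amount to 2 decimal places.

CIF value: AUD 83947.49; import duty: AUD 15950.02

Let C be the CIF value. C = FCA price + pre-shipment costs + freight + 0.3% × C
C − 0.3% × C = 80971.65 + 857.15 + 1866.85
0.997 × C = 83695.65
C = 83695.65 / 0.997 = 83947.49
Insurance premium = 0.3% × 83947.49 = 251.84
Import duty = 83947.49 × 19% = 15950.02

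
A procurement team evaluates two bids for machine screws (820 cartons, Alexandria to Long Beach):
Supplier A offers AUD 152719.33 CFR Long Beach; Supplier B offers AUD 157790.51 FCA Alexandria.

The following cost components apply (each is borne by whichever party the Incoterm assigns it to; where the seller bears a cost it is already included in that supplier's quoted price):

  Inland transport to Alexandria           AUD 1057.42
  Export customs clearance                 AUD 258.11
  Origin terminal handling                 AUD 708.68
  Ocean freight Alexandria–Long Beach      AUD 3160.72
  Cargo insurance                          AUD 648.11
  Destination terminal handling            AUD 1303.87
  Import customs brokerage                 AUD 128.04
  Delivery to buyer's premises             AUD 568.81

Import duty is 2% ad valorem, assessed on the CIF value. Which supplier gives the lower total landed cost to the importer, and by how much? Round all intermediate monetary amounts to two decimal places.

Supplier A is cheaper by AUD 9119.39

Supplier A (CFR):
CIF value = CFR price + insurance = 152719.33 + 648.11 = 153367.44
Import duty = 153367.44 × 2% = 3067.35
Buyer bears (A): 648.11 + 1303.87 + 128.04 + 568.81 = 2648.83
Landed cost (A) = invoice 152719.33 + 2648.83 + duty 3067.35 = 158435.51
Supplier B (FCA):
CIF value = FCA price + origin terminal + freight + insurance = 157790.51 + 708.68 + 3160.72 + 648.11 = 162308.02
Import duty = 162308.02 × 2% = 3246.16
Buyer bears (B): 708.68 + 3160.72 + 648.11 + 1303.87 + 128.04 + 568.81 = 6518.23
Landed cost (B) = invoice 157790.51 + 6518.23 + duty 3246.16 = 167554.90
Difference = |158435.51 − 167554.90| = 9119.39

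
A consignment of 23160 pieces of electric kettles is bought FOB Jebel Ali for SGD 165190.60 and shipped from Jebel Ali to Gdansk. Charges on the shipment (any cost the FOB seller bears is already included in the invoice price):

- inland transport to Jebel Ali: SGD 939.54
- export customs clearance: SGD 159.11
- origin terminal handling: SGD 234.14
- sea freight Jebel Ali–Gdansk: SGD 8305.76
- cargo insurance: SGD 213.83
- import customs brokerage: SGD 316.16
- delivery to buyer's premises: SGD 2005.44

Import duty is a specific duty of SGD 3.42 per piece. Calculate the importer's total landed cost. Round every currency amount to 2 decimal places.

Total landed cost: SGD 255238.99

FOB: the seller bears costs until goods are on board at the origin port; the buyer bears freight, insurance and all costs thereafter.
Already in the invoice (seller's account under FOB): inland to port, export clearance, origin terminal — exclude.
CIF value = FOB price + freight + insurance = 165190.60 + 8305.76 + 213.83 = 173710.19
Import duty = 23160 × 3.42 = 79207.20
Buyer bears: freight 8305.76 + insurance 213.83 + brokerage 316.16 + delivery 2005.44 + duty 79207.20 = 90048.39
Landed cost = invoice 165190.60 + 90048.39 = 255238.99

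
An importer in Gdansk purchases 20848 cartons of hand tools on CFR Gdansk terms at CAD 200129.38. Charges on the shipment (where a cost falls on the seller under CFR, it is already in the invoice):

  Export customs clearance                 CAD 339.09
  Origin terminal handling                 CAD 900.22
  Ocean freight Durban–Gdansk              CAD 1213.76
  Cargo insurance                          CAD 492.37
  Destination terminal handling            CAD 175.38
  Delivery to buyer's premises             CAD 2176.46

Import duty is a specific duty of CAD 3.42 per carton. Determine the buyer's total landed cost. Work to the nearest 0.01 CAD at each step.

Total landed cost: CAD 274273.75

CFR: the seller pays costs through ocean freight to the destination port, but not insurance.
Already in the invoice (seller's account under CFR): export clearance, origin terminal, freight — exclude.
CIF value = CFR price + insurance = 200129.38 + 492.37 = 200621.75
Import duty = 20848 × 3.42 = 71300.16
Buyer bears: insurance 492.37 + destination terminal 175.38 + delivery 2176.46 + duty 71300.16 = 74144.37
Landed cost = invoice 200129.38 + 74144.37 = 274273.75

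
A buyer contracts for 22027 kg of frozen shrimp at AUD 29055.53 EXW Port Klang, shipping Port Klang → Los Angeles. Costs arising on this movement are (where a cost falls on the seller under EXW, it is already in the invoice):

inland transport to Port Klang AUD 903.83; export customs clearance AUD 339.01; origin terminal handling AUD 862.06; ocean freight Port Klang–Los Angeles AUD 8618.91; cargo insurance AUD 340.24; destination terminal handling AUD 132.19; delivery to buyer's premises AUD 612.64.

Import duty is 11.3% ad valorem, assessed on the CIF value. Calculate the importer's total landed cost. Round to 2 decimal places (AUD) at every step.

EXW: the seller makes goods available at their premises; the buyer bears all onward costs.
CIF value = EXW price + inland to port + export clearance + origin terminal + freight + insurance = 29055.53 + 903.83 + 339.01 + 862.06 + 8618.91 + 340.24 = 40119.58
Import duty = 40119.58 × 11.3% = 4533.51
Buyer bears: inland to port 903.83 + export clearance 339.01 + origin terminal 862.06 + freight 8618.91 + insurance 340.24 + destination terminal 132.19 + delivery 612.64 + duty 4533.51 = 16342.39
Landed cost = invoice 29055.53 + 16342.39 = 45397.92

Total landed cost: AUD 45397.92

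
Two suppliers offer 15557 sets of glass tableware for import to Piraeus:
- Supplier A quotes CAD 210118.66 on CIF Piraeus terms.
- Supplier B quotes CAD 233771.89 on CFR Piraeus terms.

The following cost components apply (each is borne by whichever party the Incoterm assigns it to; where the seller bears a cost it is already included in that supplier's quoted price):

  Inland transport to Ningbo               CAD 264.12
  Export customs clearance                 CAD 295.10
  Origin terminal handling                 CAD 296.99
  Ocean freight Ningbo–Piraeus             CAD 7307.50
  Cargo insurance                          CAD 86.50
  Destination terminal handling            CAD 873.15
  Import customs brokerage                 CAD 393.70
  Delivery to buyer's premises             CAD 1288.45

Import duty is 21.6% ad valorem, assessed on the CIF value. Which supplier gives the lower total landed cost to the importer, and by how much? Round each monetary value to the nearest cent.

Supplier A (CIF):
The CIF price already equals the CIF value: 210118.66
Import duty = 210118.66 × 21.6% = 45385.63
Buyer bears (A): 873.15 + 393.70 + 1288.45 = 2555.30
Landed cost (A) = invoice 210118.66 + 2555.30 + duty 45385.63 = 258059.59
Supplier B (CFR):
CIF value = CFR price + insurance = 233771.89 + 86.50 = 233858.39
Import duty = 233858.39 × 21.6% = 50513.41
Buyer bears (B): 86.50 + 873.15 + 393.70 + 1288.45 = 2641.80
Landed cost (B) = invoice 233771.89 + 2641.80 + duty 50513.41 = 286927.10
Difference = |258059.59 − 286927.10| = 28867.51

Supplier A is cheaper by CAD 28867.51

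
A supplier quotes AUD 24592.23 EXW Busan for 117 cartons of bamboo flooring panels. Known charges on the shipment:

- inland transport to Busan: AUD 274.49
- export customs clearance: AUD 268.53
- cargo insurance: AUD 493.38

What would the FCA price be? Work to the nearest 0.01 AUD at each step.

Not relevant to the conversion: insurance — on the buyer under both terms; not part of either seller's price.
From EXW to FCA, the seller additionally bears: inland to port, export clearance.
FCA price = 24592.23 + 274.49 + 268.53 = 25135.25

FCA price: AUD 25135.25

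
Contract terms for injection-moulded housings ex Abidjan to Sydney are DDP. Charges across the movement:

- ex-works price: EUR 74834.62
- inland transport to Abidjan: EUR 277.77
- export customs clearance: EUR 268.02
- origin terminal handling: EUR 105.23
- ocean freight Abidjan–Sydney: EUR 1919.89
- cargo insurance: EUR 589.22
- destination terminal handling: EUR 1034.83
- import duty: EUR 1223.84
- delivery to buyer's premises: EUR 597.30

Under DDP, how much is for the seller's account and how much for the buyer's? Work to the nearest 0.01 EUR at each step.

DDP: the seller bears all costs including import duty.
Seller's account: goods 74834.62 + inland to port 277.77 + export clearance 268.02 + origin terminal 105.23 + freight 1919.89 + insurance 589.22 + destination terminal 1034.83 + duty 1223.84 + delivery 597.30 = 80850.72
Buyer's account: 0.00

Seller: EUR 80850.72; buyer: EUR 0.00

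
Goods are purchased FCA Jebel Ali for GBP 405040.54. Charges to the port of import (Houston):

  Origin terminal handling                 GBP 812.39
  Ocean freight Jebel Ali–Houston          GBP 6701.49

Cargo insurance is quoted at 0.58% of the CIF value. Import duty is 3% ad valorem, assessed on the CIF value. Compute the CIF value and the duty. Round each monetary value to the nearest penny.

CIF value: GBP 414961.19; import duty: GBP 12448.84

Let C be the CIF value. C = FCA price + pre-shipment costs + freight + 0.58% × C
C − 0.58% × C = 405040.54 + 812.39 + 6701.49
0.9942 × C = 412554.42
C = 412554.42 / 0.9942 = 414961.19
Insurance premium = 0.58% × 414961.19 = 2406.77
Import duty = 414961.19 × 3% = 12448.84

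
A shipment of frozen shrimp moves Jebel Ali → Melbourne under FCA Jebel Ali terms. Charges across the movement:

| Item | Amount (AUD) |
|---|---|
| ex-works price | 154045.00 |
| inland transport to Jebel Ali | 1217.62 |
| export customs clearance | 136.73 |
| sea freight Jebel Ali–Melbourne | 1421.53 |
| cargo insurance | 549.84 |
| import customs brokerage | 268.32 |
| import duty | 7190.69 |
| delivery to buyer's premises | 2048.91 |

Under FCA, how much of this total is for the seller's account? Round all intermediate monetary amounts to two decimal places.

Seller's account: AUD 155399.35

FCA: the seller delivers export-cleared goods to the carrier; the buyer bears costs from that point.
Seller's account: goods 154045.00 + inland to port 1217.62 + export clearance 136.73 = 155399.35
Buyer's account: freight 1421.53 + insurance 549.84 + brokerage 268.32 + duty 7190.69 + delivery 2048.91 = 11479.29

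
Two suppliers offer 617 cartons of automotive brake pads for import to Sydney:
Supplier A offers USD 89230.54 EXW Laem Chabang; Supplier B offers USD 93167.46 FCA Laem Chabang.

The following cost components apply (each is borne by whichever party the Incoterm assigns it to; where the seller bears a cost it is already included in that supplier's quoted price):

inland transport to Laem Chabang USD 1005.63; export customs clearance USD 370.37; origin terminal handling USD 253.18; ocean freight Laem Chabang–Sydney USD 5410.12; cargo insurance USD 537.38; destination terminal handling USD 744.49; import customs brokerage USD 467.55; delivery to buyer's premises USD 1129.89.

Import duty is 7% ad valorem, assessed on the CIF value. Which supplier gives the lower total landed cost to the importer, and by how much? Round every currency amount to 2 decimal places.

Supplier A is cheaper by USD 2740.18

Supplier A (EXW):
CIF value = EXW price + inland to port + export clearance + origin terminal + freight + insurance = 89230.54 + 1005.63 + 370.37 + 253.18 + 5410.12 + 537.38 = 96807.22
Import duty = 96807.22 × 7% = 6776.51
Buyer bears (A): 1005.63 + 370.37 + 253.18 + 5410.12 + 537.38 + 744.49 + 467.55 + 1129.89 = 9918.61
Landed cost (A) = invoice 89230.54 + 9918.61 + duty 6776.51 = 105925.66
Supplier B (FCA):
CIF value = FCA price + origin terminal + freight + insurance = 93167.46 + 253.18 + 5410.12 + 537.38 = 99368.14
Import duty = 99368.14 × 7% = 6955.77
Buyer bears (B): 253.18 + 5410.12 + 537.38 + 744.49 + 467.55 + 1129.89 = 8542.61
Landed cost (B) = invoice 93167.46 + 8542.61 + duty 6955.77 = 108665.84
Difference = |105925.66 − 108665.84| = 2740.18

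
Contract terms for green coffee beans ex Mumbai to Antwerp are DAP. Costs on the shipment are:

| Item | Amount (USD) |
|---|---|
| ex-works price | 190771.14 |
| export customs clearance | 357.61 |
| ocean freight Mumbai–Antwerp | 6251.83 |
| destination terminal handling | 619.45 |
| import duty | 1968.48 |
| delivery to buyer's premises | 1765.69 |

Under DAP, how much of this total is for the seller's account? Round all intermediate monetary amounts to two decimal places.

DAP: the seller bears all costs to the named destination except import duty and clearance.
Seller's account: goods 190771.14 + export clearance 357.61 + freight 6251.83 + destination terminal 619.45 + delivery 1765.69 = 199765.72
Buyer's account: duty 1968.48 = 1968.48

Seller's account: USD 199765.72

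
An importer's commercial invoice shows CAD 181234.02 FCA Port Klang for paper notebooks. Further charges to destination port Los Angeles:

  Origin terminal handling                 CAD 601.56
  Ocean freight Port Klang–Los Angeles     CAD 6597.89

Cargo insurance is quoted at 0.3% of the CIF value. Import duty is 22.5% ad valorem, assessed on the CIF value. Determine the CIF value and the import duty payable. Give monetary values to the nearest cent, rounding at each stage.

CIF value: CAD 189000.47; import duty: CAD 42525.11

Let C be the CIF value. C = FCA price + pre-shipment costs + freight + 0.3% × C
C − 0.3% × C = 181234.02 + 601.56 + 6597.89
0.997 × C = 188433.47
C = 188433.47 / 0.997 = 189000.47
Insurance premium = 0.3% × 189000.47 = 567.00
Import duty = 189000.47 × 22.5% = 42525.11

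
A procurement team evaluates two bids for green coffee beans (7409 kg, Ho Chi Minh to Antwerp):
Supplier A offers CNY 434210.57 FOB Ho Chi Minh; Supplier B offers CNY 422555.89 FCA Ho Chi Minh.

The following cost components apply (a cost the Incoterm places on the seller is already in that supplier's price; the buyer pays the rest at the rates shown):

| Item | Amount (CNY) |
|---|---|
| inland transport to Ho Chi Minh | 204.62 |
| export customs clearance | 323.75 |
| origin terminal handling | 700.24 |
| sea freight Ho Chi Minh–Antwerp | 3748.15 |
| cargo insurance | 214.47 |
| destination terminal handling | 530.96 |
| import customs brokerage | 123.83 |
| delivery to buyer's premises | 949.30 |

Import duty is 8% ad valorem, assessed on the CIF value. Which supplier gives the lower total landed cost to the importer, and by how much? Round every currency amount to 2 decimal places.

Supplier A (FOB):
CIF value = FOB price + freight + insurance = 434210.57 + 3748.15 + 214.47 = 438173.19
Import duty = 438173.19 × 8% = 35053.86
Buyer bears (A): 3748.15 + 214.47 + 530.96 + 123.83 + 949.30 = 5566.71
Landed cost (A) = invoice 434210.57 + 5566.71 + duty 35053.86 = 474831.14
Supplier B (FCA):
CIF value = FCA price + origin terminal + freight + insurance = 422555.89 + 700.24 + 3748.15 + 214.47 = 427218.75
Import duty = 427218.75 × 8% = 34177.50
Buyer bears (B): 700.24 + 3748.15 + 214.47 + 530.96 + 123.83 + 949.30 = 6266.95
Landed cost (B) = invoice 422555.89 + 6266.95 + duty 34177.50 = 463000.34
Difference = |474831.14 − 463000.34| = 11830.80

Supplier B is cheaper by CNY 11830.80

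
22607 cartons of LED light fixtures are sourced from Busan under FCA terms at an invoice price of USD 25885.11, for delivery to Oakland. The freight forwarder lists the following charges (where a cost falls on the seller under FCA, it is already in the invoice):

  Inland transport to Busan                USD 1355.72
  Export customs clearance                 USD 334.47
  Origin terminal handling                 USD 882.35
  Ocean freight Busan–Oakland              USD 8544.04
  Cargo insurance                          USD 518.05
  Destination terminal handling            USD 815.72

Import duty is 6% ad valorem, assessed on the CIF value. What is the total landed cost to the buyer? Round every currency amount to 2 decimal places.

FCA: the seller delivers export-cleared goods to the carrier; the buyer bears costs from that point.
Already in the invoice (seller's account under FCA): inland to port, export clearance — exclude.
CIF value = FCA price + origin terminal + freight + insurance = 25885.11 + 882.35 + 8544.04 + 518.05 = 35829.55
Import duty = 35829.55 × 6% = 2149.77
Buyer bears: origin terminal 882.35 + freight 8544.04 + insurance 518.05 + destination terminal 815.72 + duty 2149.77 = 12909.93
Landed cost = invoice 25885.11 + 12909.93 = 38795.04

Total landed cost: USD 38795.04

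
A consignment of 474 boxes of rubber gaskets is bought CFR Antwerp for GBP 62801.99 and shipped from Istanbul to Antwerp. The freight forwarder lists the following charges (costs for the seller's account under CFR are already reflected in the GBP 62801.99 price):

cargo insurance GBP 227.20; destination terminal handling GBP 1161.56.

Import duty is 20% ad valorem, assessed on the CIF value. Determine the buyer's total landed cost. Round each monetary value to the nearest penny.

CFR: the seller pays costs through ocean freight to the destination port, but not insurance.
CIF value = CFR price + insurance = 62801.99 + 227.20 = 63029.19
Import duty = 63029.19 × 20% = 12605.84
Buyer bears: insurance 227.20 + destination terminal 1161.56 + duty 12605.84 = 13994.60
Landed cost = invoice 62801.99 + 13994.60 = 76796.59

Total landed cost: GBP 76796.59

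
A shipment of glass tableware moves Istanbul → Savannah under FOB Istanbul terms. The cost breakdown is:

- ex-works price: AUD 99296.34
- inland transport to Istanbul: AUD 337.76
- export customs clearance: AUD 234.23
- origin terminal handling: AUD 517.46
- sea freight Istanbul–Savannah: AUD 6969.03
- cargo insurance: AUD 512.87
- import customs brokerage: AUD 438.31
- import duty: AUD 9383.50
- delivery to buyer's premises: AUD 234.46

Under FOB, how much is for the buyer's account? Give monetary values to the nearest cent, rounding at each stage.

Buyer's account: AUD 17538.17

FOB: the seller bears costs until goods are on board at the origin port; the buyer bears freight, insurance and all costs thereafter.
Seller's account: goods 99296.34 + inland to port 337.76 + export clearance 234.23 + origin terminal 517.46 = 100385.79
Buyer's account: freight 6969.03 + insurance 512.87 + brokerage 438.31 + duty 9383.50 + delivery 234.46 = 17538.17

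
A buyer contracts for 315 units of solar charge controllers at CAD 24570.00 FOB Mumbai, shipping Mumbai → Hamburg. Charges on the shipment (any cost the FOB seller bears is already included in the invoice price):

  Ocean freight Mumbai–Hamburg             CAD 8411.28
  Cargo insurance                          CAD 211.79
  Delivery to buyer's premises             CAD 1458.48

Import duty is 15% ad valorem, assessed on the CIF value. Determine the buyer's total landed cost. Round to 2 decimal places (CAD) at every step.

Total landed cost: CAD 39630.51

FOB: the seller bears costs until goods are on board at the origin port; the buyer bears freight, insurance and all costs thereafter.
CIF value = FOB price + freight + insurance = 24570.00 + 8411.28 + 211.79 = 33193.07
Import duty = 33193.07 × 15% = 4978.96
Buyer bears: freight 8411.28 + insurance 211.79 + delivery 1458.48 + duty 4978.96 = 15060.51
Landed cost = invoice 24570.00 + 15060.51 = 39630.51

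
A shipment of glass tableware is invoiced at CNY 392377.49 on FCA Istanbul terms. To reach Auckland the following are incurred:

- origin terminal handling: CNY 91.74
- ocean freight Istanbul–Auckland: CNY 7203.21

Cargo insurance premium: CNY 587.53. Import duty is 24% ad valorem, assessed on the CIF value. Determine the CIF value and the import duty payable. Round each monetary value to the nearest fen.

CIF = FCA price + pre-shipment costs + freight + insurance
CIF = 392377.49 + 91.74 + 7203.21 + 587.53 = 400259.97
Import duty = 400259.97 × 24% = 96062.39

CIF value: CNY 400259.97; import duty: CNY 96062.39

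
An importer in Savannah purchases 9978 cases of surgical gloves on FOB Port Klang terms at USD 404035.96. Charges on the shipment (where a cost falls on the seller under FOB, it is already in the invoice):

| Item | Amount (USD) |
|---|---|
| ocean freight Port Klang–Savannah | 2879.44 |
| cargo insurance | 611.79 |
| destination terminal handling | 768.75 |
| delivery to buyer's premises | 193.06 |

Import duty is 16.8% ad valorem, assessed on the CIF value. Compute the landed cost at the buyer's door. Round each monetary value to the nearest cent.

Total landed cost: USD 476953.57

FOB: the seller bears costs until goods are on board at the origin port; the buyer bears freight, insurance and all costs thereafter.
CIF value = FOB price + freight + insurance = 404035.96 + 2879.44 + 611.79 = 407527.19
Import duty = 407527.19 × 16.8% = 68464.57
Buyer bears: freight 2879.44 + insurance 611.79 + destination terminal 768.75 + delivery 193.06 + duty 68464.57 = 72917.61
Landed cost = invoice 404035.96 + 72917.61 = 476953.57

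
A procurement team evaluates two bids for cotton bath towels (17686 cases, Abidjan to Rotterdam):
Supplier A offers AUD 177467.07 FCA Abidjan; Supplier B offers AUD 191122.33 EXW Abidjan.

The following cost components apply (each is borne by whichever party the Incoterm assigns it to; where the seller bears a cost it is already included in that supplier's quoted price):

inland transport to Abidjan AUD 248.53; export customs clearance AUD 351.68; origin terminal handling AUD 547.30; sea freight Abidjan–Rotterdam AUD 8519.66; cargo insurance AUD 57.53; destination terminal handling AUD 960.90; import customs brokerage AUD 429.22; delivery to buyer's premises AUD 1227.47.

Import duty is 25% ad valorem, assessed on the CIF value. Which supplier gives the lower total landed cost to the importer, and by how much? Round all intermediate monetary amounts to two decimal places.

Supplier A is cheaper by AUD 17819.34

Supplier A (FCA):
CIF value = FCA price + origin terminal + freight + insurance = 177467.07 + 547.30 + 8519.66 + 57.53 = 186591.56
Import duty = 186591.56 × 25% = 46647.89
Buyer bears (A): 547.30 + 8519.66 + 57.53 + 960.90 + 429.22 + 1227.47 = 11742.08
Landed cost (A) = invoice 177467.07 + 11742.08 + duty 46647.89 = 235857.04
Supplier B (EXW):
CIF value = EXW price + inland to port + export clearance + origin terminal + freight + insurance = 191122.33 + 248.53 + 351.68 + 547.30 + 8519.66 + 57.53 = 200847.03
Import duty = 200847.03 × 25% = 50211.76
Buyer bears (B): 248.53 + 351.68 + 547.30 + 8519.66 + 57.53 + 960.90 + 429.22 + 1227.47 = 12342.29
Landed cost (B) = invoice 191122.33 + 12342.29 + duty 50211.76 = 253676.38
Difference = |235857.04 − 253676.38| = 17819.34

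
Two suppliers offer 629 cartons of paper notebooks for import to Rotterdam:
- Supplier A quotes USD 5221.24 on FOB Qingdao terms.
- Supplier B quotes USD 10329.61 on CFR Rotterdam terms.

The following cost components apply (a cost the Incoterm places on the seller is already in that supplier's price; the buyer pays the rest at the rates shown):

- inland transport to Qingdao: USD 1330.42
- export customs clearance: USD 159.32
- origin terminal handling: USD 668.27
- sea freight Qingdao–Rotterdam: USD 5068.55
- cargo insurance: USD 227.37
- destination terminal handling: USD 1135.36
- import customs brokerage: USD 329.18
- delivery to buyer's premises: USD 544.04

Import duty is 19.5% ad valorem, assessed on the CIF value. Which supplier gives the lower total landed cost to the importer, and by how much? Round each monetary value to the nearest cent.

Supplier A is cheaper by USD 47.58

Supplier A (FOB):
CIF value = FOB price + freight + insurance = 5221.24 + 5068.55 + 227.37 = 10517.16
Import duty = 10517.16 × 19.5% = 2050.85
Buyer bears (A): 5068.55 + 227.37 + 1135.36 + 329.18 + 544.04 = 7304.50
Landed cost (A) = invoice 5221.24 + 7304.50 + duty 2050.85 = 14576.59
Supplier B (CFR):
CIF value = CFR price + insurance = 10329.61 + 227.37 = 10556.98
Import duty = 10556.98 × 19.5% = 2058.61
Buyer bears (B): 227.37 + 1135.36 + 329.18 + 544.04 = 2235.95
Landed cost (B) = invoice 10329.61 + 2235.95 + duty 2058.61 = 14624.17
Difference = |14576.59 − 14624.17| = 47.58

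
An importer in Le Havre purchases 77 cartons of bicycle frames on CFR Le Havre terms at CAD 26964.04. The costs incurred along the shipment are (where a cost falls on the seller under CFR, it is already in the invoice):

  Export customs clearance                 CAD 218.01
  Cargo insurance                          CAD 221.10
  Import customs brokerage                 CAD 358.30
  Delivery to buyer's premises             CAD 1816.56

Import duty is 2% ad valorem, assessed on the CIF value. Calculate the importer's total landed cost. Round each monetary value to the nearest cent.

Total landed cost: CAD 29903.70

CFR: the seller pays costs through ocean freight to the destination port, but not insurance.
Already in the invoice (seller's account under CFR): export clearance — exclude.
CIF value = CFR price + insurance = 26964.04 + 221.10 = 27185.14
Import duty = 27185.14 × 2% = 543.70
Buyer bears: insurance 221.10 + brokerage 358.30 + delivery 1816.56 + duty 543.70 = 2939.66
Landed cost = invoice 26964.04 + 2939.66 = 29903.70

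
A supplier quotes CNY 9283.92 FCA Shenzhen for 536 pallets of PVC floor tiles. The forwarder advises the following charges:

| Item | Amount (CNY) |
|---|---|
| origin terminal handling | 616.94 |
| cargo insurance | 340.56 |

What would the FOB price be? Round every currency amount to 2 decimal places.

Not relevant to the conversion: insurance — on the buyer under both terms; not part of either seller's price.
From FCA to FOB, the seller additionally bears: origin terminal.
FOB price = 9283.92 + 616.94 = 9900.86

FOB price: CNY 9900.86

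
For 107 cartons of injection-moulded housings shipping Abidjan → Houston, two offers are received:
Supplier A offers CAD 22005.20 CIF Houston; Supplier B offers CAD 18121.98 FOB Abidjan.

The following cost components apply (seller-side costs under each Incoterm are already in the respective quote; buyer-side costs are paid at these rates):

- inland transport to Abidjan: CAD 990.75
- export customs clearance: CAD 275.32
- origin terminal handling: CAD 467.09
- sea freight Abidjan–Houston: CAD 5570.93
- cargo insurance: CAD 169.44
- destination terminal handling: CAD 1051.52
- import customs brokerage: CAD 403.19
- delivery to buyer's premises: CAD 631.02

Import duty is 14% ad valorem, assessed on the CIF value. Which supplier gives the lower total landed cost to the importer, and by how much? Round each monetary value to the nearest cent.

Supplier A (CIF):
The CIF price already equals the CIF value: 22005.20
Import duty = 22005.20 × 14% = 3080.73
Buyer bears (A): 1051.52 + 403.19 + 631.02 = 2085.73
Landed cost (A) = invoice 22005.20 + 2085.73 + duty 3080.73 = 27171.66
Supplier B (FOB):
CIF value = FOB price + freight + insurance = 18121.98 + 5570.93 + 169.44 = 23862.35
Import duty = 23862.35 × 14% = 3340.73
Buyer bears (B): 5570.93 + 169.44 + 1051.52 + 403.19 + 631.02 = 7826.10
Landed cost (B) = invoice 18121.98 + 7826.10 + duty 3340.73 = 29288.81
Difference = |27171.66 − 29288.81| = 2117.15

Supplier A is cheaper by CAD 2117.15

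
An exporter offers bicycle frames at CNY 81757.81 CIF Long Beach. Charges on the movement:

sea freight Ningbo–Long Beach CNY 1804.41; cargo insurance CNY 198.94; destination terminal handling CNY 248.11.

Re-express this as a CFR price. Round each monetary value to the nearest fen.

Not relevant to the conversion: freight — on the seller under both CIF and CFR; already in the CIF price and stays in the CFR price. destination terminal — on the buyer under both terms; not part of either seller's price.
From CIF to CFR, the seller no longer bears: insurance.
CFR price = 81757.81 − 198.94 = 81558.87

CFR price: CNY 81558.87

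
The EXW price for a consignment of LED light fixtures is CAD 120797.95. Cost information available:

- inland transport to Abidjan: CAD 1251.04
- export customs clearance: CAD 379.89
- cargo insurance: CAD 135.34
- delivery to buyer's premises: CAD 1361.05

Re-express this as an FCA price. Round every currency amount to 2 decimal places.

Not relevant to the conversion: delivery, insurance — on the buyer under both terms; not part of either seller's price.
From EXW to FCA, the seller additionally bears: inland to port, export clearance.
FCA price = 120797.95 + 1251.04 + 379.89 = 122428.88

FCA price: CAD 122428.88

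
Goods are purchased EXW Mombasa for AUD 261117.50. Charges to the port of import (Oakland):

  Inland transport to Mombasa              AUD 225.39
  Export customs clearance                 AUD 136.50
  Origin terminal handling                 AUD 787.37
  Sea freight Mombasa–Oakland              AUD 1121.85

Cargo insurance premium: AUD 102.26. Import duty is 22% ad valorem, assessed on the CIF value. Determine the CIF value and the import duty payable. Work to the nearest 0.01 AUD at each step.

CIF value: AUD 263490.87; import duty: AUD 57967.99

CIF = EXW price + pre-shipment costs + freight + insurance
CIF = 261117.50 + 225.39 + 136.50 + 787.37 + 1121.85 + 102.26 = 263490.87
Import duty = 263490.87 × 22% = 57967.99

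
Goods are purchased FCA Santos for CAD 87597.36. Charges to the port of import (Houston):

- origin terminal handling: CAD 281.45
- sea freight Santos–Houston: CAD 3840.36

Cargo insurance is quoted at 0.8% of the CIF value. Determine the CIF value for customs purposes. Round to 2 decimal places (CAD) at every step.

Let C be the CIF value. C = FCA price + pre-shipment costs + freight + 0.8% × C
C − 0.8% × C = 87597.36 + 281.45 + 3840.36
0.992 × C = 91719.17
C = 91719.17 / 0.992 = 92458.84
Insurance premium = 0.8% × 92458.84 = 739.67

CIF value: CAD 92458.84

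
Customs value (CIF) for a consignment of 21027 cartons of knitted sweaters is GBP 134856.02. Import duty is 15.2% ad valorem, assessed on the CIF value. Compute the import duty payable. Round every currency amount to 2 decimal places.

Import duty = 134856.02 × 15.2% = 20498.12

Import duty: GBP 20498.12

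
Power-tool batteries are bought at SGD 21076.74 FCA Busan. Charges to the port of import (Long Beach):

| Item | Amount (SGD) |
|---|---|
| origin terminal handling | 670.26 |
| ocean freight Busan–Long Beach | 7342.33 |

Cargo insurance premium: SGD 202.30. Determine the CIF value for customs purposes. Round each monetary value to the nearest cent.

CIF = FCA price + pre-shipment costs + freight + insurance
CIF = 21076.74 + 670.26 + 7342.33 + 202.30 = 29291.63

CIF value: SGD 29291.63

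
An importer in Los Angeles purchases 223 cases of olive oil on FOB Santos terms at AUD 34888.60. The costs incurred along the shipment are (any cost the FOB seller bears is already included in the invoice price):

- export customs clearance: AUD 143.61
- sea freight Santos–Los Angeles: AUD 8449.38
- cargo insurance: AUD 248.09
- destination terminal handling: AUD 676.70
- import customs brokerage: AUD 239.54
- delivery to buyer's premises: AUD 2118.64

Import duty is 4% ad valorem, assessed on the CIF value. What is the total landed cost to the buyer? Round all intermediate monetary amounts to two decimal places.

FOB: the seller bears costs until goods are on board at the origin port; the buyer bears freight, insurance and all costs thereafter.
Already in the invoice (seller's account under FOB): export clearance — exclude.
CIF value = FOB price + freight + insurance = 34888.60 + 8449.38 + 248.09 = 43586.07
Import duty = 43586.07 × 4% = 1743.44
Buyer bears: freight 8449.38 + insurance 248.09 + destination terminal 676.70 + brokerage 239.54 + delivery 2118.64 + duty 1743.44 = 13475.79
Landed cost = invoice 34888.60 + 13475.79 = 48364.39

Total landed cost: AUD 48364.39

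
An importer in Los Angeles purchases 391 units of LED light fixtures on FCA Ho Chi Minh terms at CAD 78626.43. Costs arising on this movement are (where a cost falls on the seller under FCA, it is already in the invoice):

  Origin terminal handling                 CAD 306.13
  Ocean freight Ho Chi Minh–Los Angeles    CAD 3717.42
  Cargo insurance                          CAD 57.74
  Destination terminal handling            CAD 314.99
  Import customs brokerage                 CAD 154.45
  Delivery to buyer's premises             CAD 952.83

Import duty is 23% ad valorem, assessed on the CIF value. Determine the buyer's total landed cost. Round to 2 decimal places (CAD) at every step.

FCA: the seller delivers export-cleared goods to the carrier; the buyer bears costs from that point.
CIF value = FCA price + origin terminal + freight + insurance = 78626.43 + 306.13 + 3717.42 + 57.74 = 82707.72
Import duty = 82707.72 × 23% = 19022.78
Buyer bears: origin terminal 306.13 + freight 3717.42 + insurance 57.74 + destination terminal 314.99 + brokerage 154.45 + delivery 952.83 + duty 19022.78 = 24526.34
Landed cost = invoice 78626.43 + 24526.34 = 103152.77

Total landed cost: CAD 103152.77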